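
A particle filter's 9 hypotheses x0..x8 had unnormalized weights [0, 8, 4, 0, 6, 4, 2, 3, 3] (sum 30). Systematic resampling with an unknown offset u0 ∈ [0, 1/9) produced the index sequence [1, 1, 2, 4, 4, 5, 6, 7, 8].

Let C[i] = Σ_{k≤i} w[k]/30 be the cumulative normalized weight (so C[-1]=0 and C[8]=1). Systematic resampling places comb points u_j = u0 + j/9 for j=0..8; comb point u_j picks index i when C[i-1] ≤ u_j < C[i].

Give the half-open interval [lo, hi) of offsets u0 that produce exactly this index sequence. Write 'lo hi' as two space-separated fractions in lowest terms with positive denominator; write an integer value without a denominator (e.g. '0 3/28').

1/15 1/9

C = [0, 4/15, 2/5, 2/5, 3/5, 11/15, 4/5, 9/10, 1]
j=0 picked index 1: u0 ∈ [0, 4/15)
j=1 picked index 1: u0 ∈ [-1/9, 7/45)
j=2 picked index 2: u0 ∈ [2/45, 8/45)
j=3 picked index 4: u0 ∈ [1/15, 4/15)
j=4 picked index 4: u0 ∈ [-2/45, 7/45)
j=5 picked index 5: u0 ∈ [2/45, 8/45)
j=6 picked index 6: u0 ∈ [1/15, 2/15)
j=7 picked index 7: u0 ∈ [1/45, 11/90)
j=8 picked index 8: u0 ∈ [1/90, 1/9)
intersection: [1/15, 1/9)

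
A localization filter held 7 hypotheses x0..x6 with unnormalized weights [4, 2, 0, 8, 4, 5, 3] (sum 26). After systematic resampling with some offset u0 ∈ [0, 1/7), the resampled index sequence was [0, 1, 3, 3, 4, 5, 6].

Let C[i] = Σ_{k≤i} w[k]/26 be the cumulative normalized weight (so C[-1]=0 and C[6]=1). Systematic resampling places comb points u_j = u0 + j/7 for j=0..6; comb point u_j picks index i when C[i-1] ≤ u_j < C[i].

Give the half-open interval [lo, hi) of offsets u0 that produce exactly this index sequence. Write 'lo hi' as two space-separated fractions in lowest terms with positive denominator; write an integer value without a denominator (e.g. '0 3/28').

5/182 8/91

C = [2/13, 3/13, 3/13, 7/13, 9/13, 23/26, 1]
j=0 picked index 0: u0 ∈ [0, 2/13)
j=1 picked index 1: u0 ∈ [1/91, 8/91)
j=2 picked index 3: u0 ∈ [-5/91, 23/91)
j=3 picked index 3: u0 ∈ [-18/91, 10/91)
j=4 picked index 4: u0 ∈ [-3/91, 11/91)
j=5 picked index 5: u0 ∈ [-2/91, 31/182)
j=6 picked index 6: u0 ∈ [5/182, 1/7)
intersection: [5/182, 8/91)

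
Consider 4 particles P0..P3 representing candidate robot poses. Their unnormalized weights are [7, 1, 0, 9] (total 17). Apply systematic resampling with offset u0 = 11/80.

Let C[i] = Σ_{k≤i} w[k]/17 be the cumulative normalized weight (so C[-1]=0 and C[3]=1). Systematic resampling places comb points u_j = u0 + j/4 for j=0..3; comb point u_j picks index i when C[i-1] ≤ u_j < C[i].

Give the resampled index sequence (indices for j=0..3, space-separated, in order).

0 0 3 3

C = [7/17, 8/17, 8/17, 1]
j=0: u_0=11/80 ∈ [0, 7/17) → index 0
j=1: u_1=31/80 ∈ [0, 7/17) → index 0
j=2: u_2=51/80 ∈ [8/17, 1) → index 3
j=3: u_3=71/80 ∈ [8/17, 1) → index 3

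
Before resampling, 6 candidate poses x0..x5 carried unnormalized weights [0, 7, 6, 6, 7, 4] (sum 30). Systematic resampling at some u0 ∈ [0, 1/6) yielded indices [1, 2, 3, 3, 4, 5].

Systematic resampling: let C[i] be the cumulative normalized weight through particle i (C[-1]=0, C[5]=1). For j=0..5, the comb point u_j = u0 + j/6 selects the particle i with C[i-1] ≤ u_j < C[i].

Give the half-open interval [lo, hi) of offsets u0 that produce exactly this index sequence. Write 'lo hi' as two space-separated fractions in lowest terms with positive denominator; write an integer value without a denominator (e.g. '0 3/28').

1/10 2/15

C = [0, 7/30, 13/30, 19/30, 13/15, 1]
j=0 picked index 1: u0 ∈ [0, 7/30)
j=1 picked index 2: u0 ∈ [1/15, 4/15)
j=2 picked index 3: u0 ∈ [1/10, 3/10)
j=3 picked index 3: u0 ∈ [-1/15, 2/15)
j=4 picked index 4: u0 ∈ [-1/30, 1/5)
j=5 picked index 5: u0 ∈ [1/30, 1/6)
intersection: [1/10, 2/15)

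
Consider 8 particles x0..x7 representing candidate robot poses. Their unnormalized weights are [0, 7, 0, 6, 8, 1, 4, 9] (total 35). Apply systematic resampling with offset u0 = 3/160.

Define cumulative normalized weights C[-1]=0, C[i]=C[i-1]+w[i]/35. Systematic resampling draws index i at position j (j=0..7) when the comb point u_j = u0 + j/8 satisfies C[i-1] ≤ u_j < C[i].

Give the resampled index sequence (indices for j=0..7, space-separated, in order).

1 1 3 4 4 6 7 7

C = [0, 1/5, 1/5, 13/35, 3/5, 22/35, 26/35, 1]
j=0: u_0=3/160 ∈ [0, 1/5) → index 1
j=1: u_1=23/160 ∈ [0, 1/5) → index 1
j=2: u_2=43/160 ∈ [1/5, 13/35) → index 3
j=3: u_3=63/160 ∈ [13/35, 3/5) → index 4
j=4: u_4=83/160 ∈ [13/35, 3/5) → index 4
j=5: u_5=103/160 ∈ [22/35, 26/35) → index 6
j=6: u_6=123/160 ∈ [26/35, 1) → index 7
j=7: u_7=143/160 ∈ [26/35, 1) → index 7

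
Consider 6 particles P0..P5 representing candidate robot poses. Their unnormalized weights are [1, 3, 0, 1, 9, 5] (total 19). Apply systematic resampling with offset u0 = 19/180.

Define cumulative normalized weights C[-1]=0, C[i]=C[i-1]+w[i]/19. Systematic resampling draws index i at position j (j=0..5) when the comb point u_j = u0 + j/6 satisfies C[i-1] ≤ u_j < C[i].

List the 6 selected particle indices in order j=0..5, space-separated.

C = [1/19, 4/19, 4/19, 5/19, 14/19, 1]
j=0: u_0=19/180 ∈ [1/19, 4/19) → index 1
j=1: u_1=49/180 ∈ [5/19, 14/19) → index 4
j=2: u_2=79/180 ∈ [5/19, 14/19) → index 4
j=3: u_3=109/180 ∈ [5/19, 14/19) → index 4
j=4: u_4=139/180 ∈ [14/19, 1) → index 5
j=5: u_5=169/180 ∈ [14/19, 1) → index 5

1 4 4 4 5 5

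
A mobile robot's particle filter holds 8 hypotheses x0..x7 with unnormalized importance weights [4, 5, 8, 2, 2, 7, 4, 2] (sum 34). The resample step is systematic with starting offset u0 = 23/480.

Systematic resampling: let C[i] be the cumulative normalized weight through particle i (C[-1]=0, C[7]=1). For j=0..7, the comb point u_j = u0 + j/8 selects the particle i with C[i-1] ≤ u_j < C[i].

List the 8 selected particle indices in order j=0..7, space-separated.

0 1 2 2 3 5 5 6

C = [2/17, 9/34, 1/2, 19/34, 21/34, 14/17, 16/17, 1]
j=0: u_0=23/480 ∈ [0, 2/17) → index 0
j=1: u_1=83/480 ∈ [2/17, 9/34) → index 1
j=2: u_2=143/480 ∈ [9/34, 1/2) → index 2
j=3: u_3=203/480 ∈ [9/34, 1/2) → index 2
j=4: u_4=263/480 ∈ [1/2, 19/34) → index 3
j=5: u_5=323/480 ∈ [21/34, 14/17) → index 5
j=6: u_6=383/480 ∈ [21/34, 14/17) → index 5
j=7: u_7=443/480 ∈ [14/17, 16/17) → index 6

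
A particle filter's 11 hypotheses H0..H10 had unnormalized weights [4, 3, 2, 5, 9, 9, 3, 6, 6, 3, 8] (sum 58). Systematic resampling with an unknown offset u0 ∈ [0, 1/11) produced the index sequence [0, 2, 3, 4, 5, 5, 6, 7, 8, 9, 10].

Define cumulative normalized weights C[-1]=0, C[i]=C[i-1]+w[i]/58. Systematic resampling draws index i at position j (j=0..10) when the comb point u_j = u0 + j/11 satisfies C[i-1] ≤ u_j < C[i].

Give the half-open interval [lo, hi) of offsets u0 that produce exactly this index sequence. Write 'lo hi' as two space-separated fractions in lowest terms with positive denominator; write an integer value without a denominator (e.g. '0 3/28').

C = [2/29, 7/58, 9/58, 7/29, 23/58, 16/29, 35/58, 41/58, 47/58, 25/29, 1]
j=0 picked index 0: u0 ∈ [0, 2/29)
j=1 picked index 2: u0 ∈ [19/638, 41/638)
j=2 picked index 3: u0 ∈ [-17/638, 19/319)
j=3 picked index 4: u0 ∈ [-10/319, 79/638)
j=4 picked index 5: u0 ∈ [21/638, 60/319)
j=5 picked index 5: u0 ∈ [-37/638, 31/319)
j=6 picked index 6: u0 ∈ [2/319, 37/638)
j=7 picked index 7: u0 ∈ [-21/638, 45/638)
j=8 picked index 8: u0 ∈ [-13/638, 53/638)
j=9 picked index 9: u0 ∈ [-5/638, 14/319)
j=10 picked index 10: u0 ∈ [-15/319, 1/11)
intersection: [21/638, 14/319)

21/638 14/319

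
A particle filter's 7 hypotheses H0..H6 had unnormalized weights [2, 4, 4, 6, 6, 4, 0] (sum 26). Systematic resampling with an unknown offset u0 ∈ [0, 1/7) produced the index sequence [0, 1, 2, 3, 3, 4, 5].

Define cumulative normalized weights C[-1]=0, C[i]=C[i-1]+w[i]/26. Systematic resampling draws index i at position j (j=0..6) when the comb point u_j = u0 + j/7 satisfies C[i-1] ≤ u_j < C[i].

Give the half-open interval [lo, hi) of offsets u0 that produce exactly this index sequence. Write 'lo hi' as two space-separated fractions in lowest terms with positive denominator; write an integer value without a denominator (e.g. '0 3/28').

C = [1/13, 3/13, 5/13, 8/13, 11/13, 1, 1]
j=0 picked index 0: u0 ∈ [0, 1/13)
j=1 picked index 1: u0 ∈ [-6/91, 8/91)
j=2 picked index 2: u0 ∈ [-5/91, 9/91)
j=3 picked index 3: u0 ∈ [-4/91, 17/91)
j=4 picked index 3: u0 ∈ [-17/91, 4/91)
j=5 picked index 4: u0 ∈ [-9/91, 12/91)
j=6 picked index 5: u0 ∈ [-1/91, 1/7)
intersection: [0, 4/91)

0 4/91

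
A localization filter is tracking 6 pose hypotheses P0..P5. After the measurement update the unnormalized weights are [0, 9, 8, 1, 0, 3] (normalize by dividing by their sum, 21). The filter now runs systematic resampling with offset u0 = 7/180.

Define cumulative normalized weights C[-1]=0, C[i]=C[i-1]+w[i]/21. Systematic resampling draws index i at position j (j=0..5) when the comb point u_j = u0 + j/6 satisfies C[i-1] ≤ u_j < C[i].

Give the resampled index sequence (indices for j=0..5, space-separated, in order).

1 1 1 2 2 5

C = [0, 3/7, 17/21, 6/7, 6/7, 1]
j=0: u_0=7/180 ∈ [0, 3/7) → index 1
j=1: u_1=37/180 ∈ [0, 3/7) → index 1
j=2: u_2=67/180 ∈ [0, 3/7) → index 1
j=3: u_3=97/180 ∈ [3/7, 17/21) → index 2
j=4: u_4=127/180 ∈ [3/7, 17/21) → index 2
j=5: u_5=157/180 ∈ [6/7, 1) → index 5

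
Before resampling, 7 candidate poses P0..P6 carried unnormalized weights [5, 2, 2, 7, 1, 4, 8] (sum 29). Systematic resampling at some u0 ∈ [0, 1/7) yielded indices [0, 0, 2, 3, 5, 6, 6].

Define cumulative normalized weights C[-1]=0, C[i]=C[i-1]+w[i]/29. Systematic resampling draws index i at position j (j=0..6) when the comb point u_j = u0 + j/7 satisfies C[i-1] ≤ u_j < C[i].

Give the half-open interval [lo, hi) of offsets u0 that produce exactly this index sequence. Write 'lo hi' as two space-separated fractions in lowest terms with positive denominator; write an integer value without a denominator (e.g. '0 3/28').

3/203 5/203

C = [5/29, 7/29, 9/29, 16/29, 17/29, 21/29, 1]
j=0 picked index 0: u0 ∈ [0, 5/29)
j=1 picked index 0: u0 ∈ [-1/7, 6/203)
j=2 picked index 2: u0 ∈ [-9/203, 5/203)
j=3 picked index 3: u0 ∈ [-24/203, 25/203)
j=4 picked index 5: u0 ∈ [3/203, 31/203)
j=5 picked index 6: u0 ∈ [2/203, 2/7)
j=6 picked index 6: u0 ∈ [-27/203, 1/7)
intersection: [3/203, 5/203)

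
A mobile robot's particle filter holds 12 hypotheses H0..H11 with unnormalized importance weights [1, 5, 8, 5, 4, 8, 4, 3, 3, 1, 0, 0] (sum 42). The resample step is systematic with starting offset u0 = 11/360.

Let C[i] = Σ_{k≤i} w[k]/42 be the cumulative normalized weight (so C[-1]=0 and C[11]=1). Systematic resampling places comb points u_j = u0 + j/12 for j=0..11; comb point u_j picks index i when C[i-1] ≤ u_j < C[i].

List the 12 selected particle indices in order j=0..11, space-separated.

C = [1/42, 1/7, 1/3, 19/42, 23/42, 31/42, 5/6, 19/21, 41/42, 1, 1, 1]
j=0: u_0=11/360 ∈ [1/42, 1/7) → index 1
j=1: u_1=41/360 ∈ [1/42, 1/7) → index 1
j=2: u_2=71/360 ∈ [1/7, 1/3) → index 2
j=3: u_3=101/360 ∈ [1/7, 1/3) → index 2
j=4: u_4=131/360 ∈ [1/3, 19/42) → index 3
j=5: u_5=161/360 ∈ [1/3, 19/42) → index 3
j=6: u_6=191/360 ∈ [19/42, 23/42) → index 4
j=7: u_7=221/360 ∈ [23/42, 31/42) → index 5
j=8: u_8=251/360 ∈ [23/42, 31/42) → index 5
j=9: u_9=281/360 ∈ [31/42, 5/6) → index 6
j=10: u_10=311/360 ∈ [5/6, 19/21) → index 7
j=11: u_11=341/360 ∈ [19/21, 41/42) → index 8

1 1 2 2 3 3 4 5 5 6 7 8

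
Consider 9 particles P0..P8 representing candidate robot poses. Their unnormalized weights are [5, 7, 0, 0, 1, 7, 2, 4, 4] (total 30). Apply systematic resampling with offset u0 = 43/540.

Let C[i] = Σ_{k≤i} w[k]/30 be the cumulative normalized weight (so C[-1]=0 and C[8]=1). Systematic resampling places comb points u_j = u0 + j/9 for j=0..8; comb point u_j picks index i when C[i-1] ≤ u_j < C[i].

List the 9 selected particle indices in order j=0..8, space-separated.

C = [1/6, 2/5, 2/5, 2/5, 13/30, 2/3, 11/15, 13/15, 1]
j=0: u_0=43/540 ∈ [0, 1/6) → index 0
j=1: u_1=103/540 ∈ [1/6, 2/5) → index 1
j=2: u_2=163/540 ∈ [1/6, 2/5) → index 1
j=3: u_3=223/540 ∈ [2/5, 13/30) → index 4
j=4: u_4=283/540 ∈ [13/30, 2/3) → index 5
j=5: u_5=343/540 ∈ [13/30, 2/3) → index 5
j=6: u_6=403/540 ∈ [11/15, 13/15) → index 7
j=7: u_7=463/540 ∈ [11/15, 13/15) → index 7
j=8: u_8=523/540 ∈ [13/15, 1) → index 8

0 1 1 4 5 5 7 7 8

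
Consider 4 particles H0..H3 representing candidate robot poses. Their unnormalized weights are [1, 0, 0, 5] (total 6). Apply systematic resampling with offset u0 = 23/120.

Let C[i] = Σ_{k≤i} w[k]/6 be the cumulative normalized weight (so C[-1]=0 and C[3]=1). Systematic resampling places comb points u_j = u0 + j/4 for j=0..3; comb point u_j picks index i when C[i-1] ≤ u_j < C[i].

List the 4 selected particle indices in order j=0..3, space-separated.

C = [1/6, 1/6, 1/6, 1]
j=0: u_0=23/120 ∈ [1/6, 1) → index 3
j=1: u_1=53/120 ∈ [1/6, 1) → index 3
j=2: u_2=83/120 ∈ [1/6, 1) → index 3
j=3: u_3=113/120 ∈ [1/6, 1) → index 3

3 3 3 3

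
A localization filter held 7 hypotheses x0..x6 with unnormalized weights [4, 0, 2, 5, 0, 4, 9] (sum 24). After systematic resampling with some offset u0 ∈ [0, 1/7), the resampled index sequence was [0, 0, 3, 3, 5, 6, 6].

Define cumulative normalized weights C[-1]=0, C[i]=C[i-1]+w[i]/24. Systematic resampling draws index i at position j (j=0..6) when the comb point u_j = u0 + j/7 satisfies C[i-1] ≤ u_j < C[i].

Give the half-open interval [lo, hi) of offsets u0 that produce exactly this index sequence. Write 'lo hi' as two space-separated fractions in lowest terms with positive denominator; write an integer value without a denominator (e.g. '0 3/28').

0 1/42

C = [1/6, 1/6, 1/4, 11/24, 11/24, 5/8, 1]
j=0 picked index 0: u0 ∈ [0, 1/6)
j=1 picked index 0: u0 ∈ [-1/7, 1/42)
j=2 picked index 3: u0 ∈ [-1/28, 29/168)
j=3 picked index 3: u0 ∈ [-5/28, 5/168)
j=4 picked index 5: u0 ∈ [-19/168, 3/56)
j=5 picked index 6: u0 ∈ [-5/56, 2/7)
j=6 picked index 6: u0 ∈ [-13/56, 1/7)
intersection: [0, 1/42)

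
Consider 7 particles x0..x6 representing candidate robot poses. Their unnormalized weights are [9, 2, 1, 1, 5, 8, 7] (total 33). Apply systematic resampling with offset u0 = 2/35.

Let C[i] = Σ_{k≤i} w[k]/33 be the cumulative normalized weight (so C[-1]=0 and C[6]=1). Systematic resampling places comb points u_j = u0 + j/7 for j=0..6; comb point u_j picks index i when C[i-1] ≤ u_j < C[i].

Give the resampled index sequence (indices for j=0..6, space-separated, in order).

C = [3/11, 1/3, 4/11, 13/33, 6/11, 26/33, 1]
j=0: u_0=2/35 ∈ [0, 3/11) → index 0
j=1: u_1=1/5 ∈ [0, 3/11) → index 0
j=2: u_2=12/35 ∈ [1/3, 4/11) → index 2
j=3: u_3=17/35 ∈ [13/33, 6/11) → index 4
j=4: u_4=22/35 ∈ [6/11, 26/33) → index 5
j=5: u_5=27/35 ∈ [6/11, 26/33) → index 5
j=6: u_6=32/35 ∈ [26/33, 1) → index 6

0 0 2 4 5 5 6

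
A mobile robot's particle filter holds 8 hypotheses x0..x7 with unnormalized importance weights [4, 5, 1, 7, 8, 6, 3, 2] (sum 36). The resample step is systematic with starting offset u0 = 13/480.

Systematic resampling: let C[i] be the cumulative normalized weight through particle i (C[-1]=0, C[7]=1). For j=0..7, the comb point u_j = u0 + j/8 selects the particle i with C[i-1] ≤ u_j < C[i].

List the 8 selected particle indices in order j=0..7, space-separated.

C = [1/9, 1/4, 5/18, 17/36, 25/36, 31/36, 17/18, 1]
j=0: u_0=13/480 ∈ [0, 1/9) → index 0
j=1: u_1=73/480 ∈ [1/9, 1/4) → index 1
j=2: u_2=133/480 ∈ [1/4, 5/18) → index 2
j=3: u_3=193/480 ∈ [5/18, 17/36) → index 3
j=4: u_4=253/480 ∈ [17/36, 25/36) → index 4
j=5: u_5=313/480 ∈ [17/36, 25/36) → index 4
j=6: u_6=373/480 ∈ [25/36, 31/36) → index 5
j=7: u_7=433/480 ∈ [31/36, 17/18) → index 6

0 1 2 3 4 4 5 6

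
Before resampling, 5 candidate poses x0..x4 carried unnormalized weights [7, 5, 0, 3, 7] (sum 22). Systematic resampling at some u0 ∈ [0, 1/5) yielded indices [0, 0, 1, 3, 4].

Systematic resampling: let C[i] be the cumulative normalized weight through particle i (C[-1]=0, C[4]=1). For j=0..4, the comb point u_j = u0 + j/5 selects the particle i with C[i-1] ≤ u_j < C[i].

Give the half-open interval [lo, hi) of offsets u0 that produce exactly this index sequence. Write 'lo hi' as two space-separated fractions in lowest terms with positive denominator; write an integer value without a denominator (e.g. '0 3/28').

C = [7/22, 6/11, 6/11, 15/22, 1]
j=0 picked index 0: u0 ∈ [0, 7/22)
j=1 picked index 0: u0 ∈ [-1/5, 13/110)
j=2 picked index 1: u0 ∈ [-9/110, 8/55)
j=3 picked index 3: u0 ∈ [-3/55, 9/110)
j=4 picked index 4: u0 ∈ [-13/110, 1/5)
intersection: [0, 9/110)

0 9/110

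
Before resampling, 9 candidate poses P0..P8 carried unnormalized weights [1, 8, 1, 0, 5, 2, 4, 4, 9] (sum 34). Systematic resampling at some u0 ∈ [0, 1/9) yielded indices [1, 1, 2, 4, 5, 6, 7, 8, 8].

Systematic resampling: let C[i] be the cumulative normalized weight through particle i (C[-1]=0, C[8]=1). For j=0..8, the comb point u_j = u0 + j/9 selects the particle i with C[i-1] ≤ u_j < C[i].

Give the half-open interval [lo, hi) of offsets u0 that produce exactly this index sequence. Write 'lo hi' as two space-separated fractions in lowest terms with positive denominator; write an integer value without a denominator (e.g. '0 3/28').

C = [1/34, 9/34, 5/17, 5/17, 15/34, 1/2, 21/34, 25/34, 1]
j=0 picked index 1: u0 ∈ [1/34, 9/34)
j=1 picked index 1: u0 ∈ [-25/306, 47/306)
j=2 picked index 2: u0 ∈ [13/306, 11/153)
j=3 picked index 4: u0 ∈ [-2/51, 11/102)
j=4 picked index 5: u0 ∈ [-1/306, 1/18)
j=5 picked index 6: u0 ∈ [-1/18, 19/306)
j=6 picked index 7: u0 ∈ [-5/102, 7/102)
j=7 picked index 8: u0 ∈ [-13/306, 2/9)
j=8 picked index 8: u0 ∈ [-47/306, 1/9)
intersection: [13/306, 1/18)

13/306 1/18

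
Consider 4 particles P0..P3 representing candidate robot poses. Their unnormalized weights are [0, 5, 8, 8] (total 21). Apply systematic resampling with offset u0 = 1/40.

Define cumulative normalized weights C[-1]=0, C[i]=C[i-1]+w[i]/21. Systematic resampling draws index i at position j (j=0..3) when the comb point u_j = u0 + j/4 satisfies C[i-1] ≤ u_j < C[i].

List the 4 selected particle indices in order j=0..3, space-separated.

C = [0, 5/21, 13/21, 1]
j=0: u_0=1/40 ∈ [0, 5/21) → index 1
j=1: u_1=11/40 ∈ [5/21, 13/21) → index 2
j=2: u_2=21/40 ∈ [5/21, 13/21) → index 2
j=3: u_3=31/40 ∈ [13/21, 1) → index 3

1 2 2 3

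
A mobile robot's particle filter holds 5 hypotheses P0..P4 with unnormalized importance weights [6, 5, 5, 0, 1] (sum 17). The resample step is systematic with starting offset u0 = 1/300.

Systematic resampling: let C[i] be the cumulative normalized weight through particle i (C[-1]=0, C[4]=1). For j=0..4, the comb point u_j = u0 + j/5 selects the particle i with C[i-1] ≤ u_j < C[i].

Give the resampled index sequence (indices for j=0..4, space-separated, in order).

0 0 1 1 2

C = [6/17, 11/17, 16/17, 16/17, 1]
j=0: u_0=1/300 ∈ [0, 6/17) → index 0
j=1: u_1=61/300 ∈ [0, 6/17) → index 0
j=2: u_2=121/300 ∈ [6/17, 11/17) → index 1
j=3: u_3=181/300 ∈ [6/17, 11/17) → index 1
j=4: u_4=241/300 ∈ [11/17, 16/17) → index 2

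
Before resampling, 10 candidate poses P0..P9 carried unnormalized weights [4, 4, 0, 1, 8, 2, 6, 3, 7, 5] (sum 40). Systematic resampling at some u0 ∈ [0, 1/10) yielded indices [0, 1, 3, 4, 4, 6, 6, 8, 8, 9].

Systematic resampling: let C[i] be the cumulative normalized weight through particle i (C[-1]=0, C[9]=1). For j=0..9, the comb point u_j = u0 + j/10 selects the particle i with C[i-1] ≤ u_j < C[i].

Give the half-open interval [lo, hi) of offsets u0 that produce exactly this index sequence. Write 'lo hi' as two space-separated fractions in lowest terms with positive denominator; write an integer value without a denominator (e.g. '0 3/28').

C = [1/10, 1/5, 1/5, 9/40, 17/40, 19/40, 5/8, 7/10, 7/8, 1]
j=0 picked index 0: u0 ∈ [0, 1/10)
j=1 picked index 1: u0 ∈ [0, 1/10)
j=2 picked index 3: u0 ∈ [0, 1/40)
j=3 picked index 4: u0 ∈ [-3/40, 1/8)
j=4 picked index 4: u0 ∈ [-7/40, 1/40)
j=5 picked index 6: u0 ∈ [-1/40, 1/8)
j=6 picked index 6: u0 ∈ [-1/8, 1/40)
j=7 picked index 8: u0 ∈ [0, 7/40)
j=8 picked index 8: u0 ∈ [-1/10, 3/40)
j=9 picked index 9: u0 ∈ [-1/40, 1/10)
intersection: [0, 1/40)

0 1/40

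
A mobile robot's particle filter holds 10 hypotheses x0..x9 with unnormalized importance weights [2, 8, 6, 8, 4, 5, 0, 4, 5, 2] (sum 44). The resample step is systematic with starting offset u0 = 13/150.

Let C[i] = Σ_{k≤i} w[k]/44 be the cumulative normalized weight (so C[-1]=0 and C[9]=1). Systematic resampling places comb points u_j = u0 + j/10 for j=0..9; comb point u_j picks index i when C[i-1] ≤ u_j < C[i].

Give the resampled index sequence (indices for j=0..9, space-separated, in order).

C = [1/22, 5/22, 4/11, 6/11, 7/11, 3/4, 3/4, 37/44, 21/22, 1]
j=0: u_0=13/150 ∈ [1/22, 5/22) → index 1
j=1: u_1=14/75 ∈ [1/22, 5/22) → index 1
j=2: u_2=43/150 ∈ [5/22, 4/11) → index 2
j=3: u_3=29/75 ∈ [4/11, 6/11) → index 3
j=4: u_4=73/150 ∈ [4/11, 6/11) → index 3
j=5: u_5=44/75 ∈ [6/11, 7/11) → index 4
j=6: u_6=103/150 ∈ [7/11, 3/4) → index 5
j=7: u_7=59/75 ∈ [3/4, 37/44) → index 7
j=8: u_8=133/150 ∈ [37/44, 21/22) → index 8
j=9: u_9=74/75 ∈ [21/22, 1) → index 9

1 1 2 3 3 4 5 7 8 9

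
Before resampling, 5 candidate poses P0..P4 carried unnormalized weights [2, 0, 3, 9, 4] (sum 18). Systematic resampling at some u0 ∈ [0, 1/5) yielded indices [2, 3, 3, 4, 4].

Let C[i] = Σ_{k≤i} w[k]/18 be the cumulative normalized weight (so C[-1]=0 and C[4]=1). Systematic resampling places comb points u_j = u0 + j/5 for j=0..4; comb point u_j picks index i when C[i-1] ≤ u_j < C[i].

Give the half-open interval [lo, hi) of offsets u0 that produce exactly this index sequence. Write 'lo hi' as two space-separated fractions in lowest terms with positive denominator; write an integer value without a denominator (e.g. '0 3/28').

C = [1/9, 1/9, 5/18, 7/9, 1]
j=0 picked index 2: u0 ∈ [1/9, 5/18)
j=1 picked index 3: u0 ∈ [7/90, 26/45)
j=2 picked index 3: u0 ∈ [-11/90, 17/45)
j=3 picked index 4: u0 ∈ [8/45, 2/5)
j=4 picked index 4: u0 ∈ [-1/45, 1/5)
intersection: [8/45, 1/5)

8/45 1/5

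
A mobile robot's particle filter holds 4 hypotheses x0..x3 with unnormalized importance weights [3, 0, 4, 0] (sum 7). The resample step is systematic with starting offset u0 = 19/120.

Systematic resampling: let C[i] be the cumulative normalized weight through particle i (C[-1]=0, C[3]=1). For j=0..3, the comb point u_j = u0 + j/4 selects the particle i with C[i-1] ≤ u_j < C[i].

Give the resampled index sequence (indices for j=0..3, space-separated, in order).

0 0 2 2

C = [3/7, 3/7, 1, 1]
j=0: u_0=19/120 ∈ [0, 3/7) → index 0
j=1: u_1=49/120 ∈ [0, 3/7) → index 0
j=2: u_2=79/120 ∈ [3/7, 1) → index 2
j=3: u_3=109/120 ∈ [3/7, 1) → index 2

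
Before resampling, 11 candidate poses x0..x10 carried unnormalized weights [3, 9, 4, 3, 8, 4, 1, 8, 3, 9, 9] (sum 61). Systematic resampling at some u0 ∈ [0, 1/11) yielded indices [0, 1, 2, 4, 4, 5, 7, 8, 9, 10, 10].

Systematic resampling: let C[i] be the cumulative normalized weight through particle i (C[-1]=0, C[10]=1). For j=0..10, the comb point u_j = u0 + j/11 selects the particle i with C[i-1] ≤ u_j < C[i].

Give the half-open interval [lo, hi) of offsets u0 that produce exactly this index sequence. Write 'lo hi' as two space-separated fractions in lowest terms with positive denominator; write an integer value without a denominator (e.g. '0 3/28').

26/671 3/61

C = [3/61, 12/61, 16/61, 19/61, 27/61, 31/61, 32/61, 40/61, 43/61, 52/61, 1]
j=0 picked index 0: u0 ∈ [0, 3/61)
j=1 picked index 1: u0 ∈ [-28/671, 71/671)
j=2 picked index 2: u0 ∈ [10/671, 54/671)
j=3 picked index 4: u0 ∈ [26/671, 114/671)
j=4 picked index 4: u0 ∈ [-35/671, 53/671)
j=5 picked index 5: u0 ∈ [-8/671, 36/671)
j=6 picked index 7: u0 ∈ [-14/671, 74/671)
j=7 picked index 8: u0 ∈ [13/671, 46/671)
j=8 picked index 9: u0 ∈ [-15/671, 84/671)
j=9 picked index 10: u0 ∈ [23/671, 2/11)
j=10 picked index 10: u0 ∈ [-38/671, 1/11)
intersection: [26/671, 3/61)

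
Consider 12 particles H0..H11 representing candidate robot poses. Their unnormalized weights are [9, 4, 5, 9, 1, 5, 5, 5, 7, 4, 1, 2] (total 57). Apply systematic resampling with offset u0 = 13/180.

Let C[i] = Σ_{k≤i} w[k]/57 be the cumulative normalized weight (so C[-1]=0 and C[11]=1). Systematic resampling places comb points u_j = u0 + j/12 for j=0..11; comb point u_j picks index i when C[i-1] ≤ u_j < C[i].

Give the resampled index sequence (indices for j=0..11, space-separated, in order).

C = [3/19, 13/57, 6/19, 9/19, 28/57, 11/19, 2/3, 43/57, 50/57, 18/19, 55/57, 1]
j=0: u_0=13/180 ∈ [0, 3/19) → index 0
j=1: u_1=7/45 ∈ [0, 3/19) → index 0
j=2: u_2=43/180 ∈ [13/57, 6/19) → index 2
j=3: u_3=29/90 ∈ [6/19, 9/19) → index 3
j=4: u_4=73/180 ∈ [6/19, 9/19) → index 3
j=5: u_5=22/45 ∈ [9/19, 28/57) → index 4
j=6: u_6=103/180 ∈ [28/57, 11/19) → index 5
j=7: u_7=59/90 ∈ [11/19, 2/3) → index 6
j=8: u_8=133/180 ∈ [2/3, 43/57) → index 7
j=9: u_9=37/45 ∈ [43/57, 50/57) → index 8
j=10: u_10=163/180 ∈ [50/57, 18/19) → index 9
j=11: u_11=89/90 ∈ [55/57, 1) → index 11

0 0 2 3 3 4 5 6 7 8 9 11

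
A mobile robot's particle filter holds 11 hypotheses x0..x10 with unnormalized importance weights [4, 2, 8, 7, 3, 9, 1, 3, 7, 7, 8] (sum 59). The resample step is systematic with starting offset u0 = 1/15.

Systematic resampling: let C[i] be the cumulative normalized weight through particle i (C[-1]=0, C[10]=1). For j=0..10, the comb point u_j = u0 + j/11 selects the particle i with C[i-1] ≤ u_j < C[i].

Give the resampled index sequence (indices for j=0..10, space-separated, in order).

0 2 3 3 5 5 7 8 9 10 10

C = [4/59, 6/59, 14/59, 21/59, 24/59, 33/59, 34/59, 37/59, 44/59, 51/59, 1]
j=0: u_0=1/15 ∈ [0, 4/59) → index 0
j=1: u_1=26/165 ∈ [6/59, 14/59) → index 2
j=2: u_2=41/165 ∈ [14/59, 21/59) → index 3
j=3: u_3=56/165 ∈ [14/59, 21/59) → index 3
j=4: u_4=71/165 ∈ [24/59, 33/59) → index 5
j=5: u_5=86/165 ∈ [24/59, 33/59) → index 5
j=6: u_6=101/165 ∈ [34/59, 37/59) → index 7
j=7: u_7=116/165 ∈ [37/59, 44/59) → index 8
j=8: u_8=131/165 ∈ [44/59, 51/59) → index 9
j=9: u_9=146/165 ∈ [51/59, 1) → index 10
j=10: u_10=161/165 ∈ [51/59, 1) → index 10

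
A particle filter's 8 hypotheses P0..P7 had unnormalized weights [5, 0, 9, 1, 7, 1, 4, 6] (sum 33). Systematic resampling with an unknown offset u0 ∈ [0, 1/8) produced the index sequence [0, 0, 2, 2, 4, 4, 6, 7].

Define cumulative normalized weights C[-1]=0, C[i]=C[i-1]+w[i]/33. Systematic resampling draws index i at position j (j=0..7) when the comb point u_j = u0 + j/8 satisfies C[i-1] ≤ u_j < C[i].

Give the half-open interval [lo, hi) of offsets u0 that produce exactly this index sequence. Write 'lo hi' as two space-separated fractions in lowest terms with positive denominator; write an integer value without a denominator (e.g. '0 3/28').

C = [5/33, 5/33, 14/33, 5/11, 2/3, 23/33, 9/11, 1]
j=0 picked index 0: u0 ∈ [0, 5/33)
j=1 picked index 0: u0 ∈ [-1/8, 7/264)
j=2 picked index 2: u0 ∈ [-13/132, 23/132)
j=3 picked index 2: u0 ∈ [-59/264, 13/264)
j=4 picked index 4: u0 ∈ [-1/22, 1/6)
j=5 picked index 4: u0 ∈ [-15/88, 1/24)
j=6 picked index 6: u0 ∈ [-7/132, 3/44)
j=7 picked index 7: u0 ∈ [-5/88, 1/8)
intersection: [0, 7/264)

0 7/264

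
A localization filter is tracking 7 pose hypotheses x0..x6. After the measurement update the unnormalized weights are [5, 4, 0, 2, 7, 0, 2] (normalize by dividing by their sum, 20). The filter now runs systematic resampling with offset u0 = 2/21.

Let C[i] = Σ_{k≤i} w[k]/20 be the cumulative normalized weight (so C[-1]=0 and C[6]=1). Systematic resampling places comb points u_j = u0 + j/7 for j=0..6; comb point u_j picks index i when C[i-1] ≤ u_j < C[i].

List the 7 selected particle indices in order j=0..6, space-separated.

C = [1/4, 9/20, 9/20, 11/20, 9/10, 9/10, 1]
j=0: u_0=2/21 ∈ [0, 1/4) → index 0
j=1: u_1=5/21 ∈ [0, 1/4) → index 0
j=2: u_2=8/21 ∈ [1/4, 9/20) → index 1
j=3: u_3=11/21 ∈ [9/20, 11/20) → index 3
j=4: u_4=2/3 ∈ [11/20, 9/10) → index 4
j=5: u_5=17/21 ∈ [11/20, 9/10) → index 4
j=6: u_6=20/21 ∈ [9/10, 1) → index 6

0 0 1 3 4 4 6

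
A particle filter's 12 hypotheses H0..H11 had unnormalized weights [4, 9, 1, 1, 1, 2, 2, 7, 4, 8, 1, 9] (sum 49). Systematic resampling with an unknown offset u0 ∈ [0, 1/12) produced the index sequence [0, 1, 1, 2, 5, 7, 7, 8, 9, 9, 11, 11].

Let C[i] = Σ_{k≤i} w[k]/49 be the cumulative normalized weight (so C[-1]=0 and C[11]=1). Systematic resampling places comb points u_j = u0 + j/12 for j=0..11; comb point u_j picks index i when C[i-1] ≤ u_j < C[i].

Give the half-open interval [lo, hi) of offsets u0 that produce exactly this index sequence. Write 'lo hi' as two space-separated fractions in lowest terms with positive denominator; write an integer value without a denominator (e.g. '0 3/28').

C = [4/49, 13/49, 2/7, 15/49, 16/49, 18/49, 20/49, 27/49, 31/49, 39/49, 40/49, 1]
j=0 picked index 0: u0 ∈ [0, 4/49)
j=1 picked index 1: u0 ∈ [-1/588, 107/588)
j=2 picked index 1: u0 ∈ [-25/294, 29/294)
j=3 picked index 2: u0 ∈ [3/196, 1/28)
j=4 picked index 5: u0 ∈ [-1/147, 5/147)
j=5 picked index 7: u0 ∈ [-5/588, 79/588)
j=6 picked index 7: u0 ∈ [-9/98, 5/98)
j=7 picked index 8: u0 ∈ [-19/588, 29/588)
j=8 picked index 9: u0 ∈ [-5/147, 19/147)
j=9 picked index 9: u0 ∈ [-23/196, 9/196)
j=10 picked index 11: u0 ∈ [-5/294, 1/6)
j=11 picked index 11: u0 ∈ [-59/588, 1/12)
intersection: [3/196, 5/147)

3/196 5/147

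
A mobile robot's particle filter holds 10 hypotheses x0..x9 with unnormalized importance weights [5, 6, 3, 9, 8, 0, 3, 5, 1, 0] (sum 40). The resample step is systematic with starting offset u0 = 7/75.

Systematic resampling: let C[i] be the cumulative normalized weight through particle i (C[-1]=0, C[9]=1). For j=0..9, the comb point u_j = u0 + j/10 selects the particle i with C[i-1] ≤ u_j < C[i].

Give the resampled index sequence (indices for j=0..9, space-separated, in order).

C = [1/8, 11/40, 7/20, 23/40, 31/40, 31/40, 17/20, 39/40, 1, 1]
j=0: u_0=7/75 ∈ [0, 1/8) → index 0
j=1: u_1=29/150 ∈ [1/8, 11/40) → index 1
j=2: u_2=22/75 ∈ [11/40, 7/20) → index 2
j=3: u_3=59/150 ∈ [7/20, 23/40) → index 3
j=4: u_4=37/75 ∈ [7/20, 23/40) → index 3
j=5: u_5=89/150 ∈ [23/40, 31/40) → index 4
j=6: u_6=52/75 ∈ [23/40, 31/40) → index 4
j=7: u_7=119/150 ∈ [31/40, 17/20) → index 6
j=8: u_8=67/75 ∈ [17/20, 39/40) → index 7
j=9: u_9=149/150 ∈ [39/40, 1) → index 8

0 1 2 3 3 4 4 6 7 8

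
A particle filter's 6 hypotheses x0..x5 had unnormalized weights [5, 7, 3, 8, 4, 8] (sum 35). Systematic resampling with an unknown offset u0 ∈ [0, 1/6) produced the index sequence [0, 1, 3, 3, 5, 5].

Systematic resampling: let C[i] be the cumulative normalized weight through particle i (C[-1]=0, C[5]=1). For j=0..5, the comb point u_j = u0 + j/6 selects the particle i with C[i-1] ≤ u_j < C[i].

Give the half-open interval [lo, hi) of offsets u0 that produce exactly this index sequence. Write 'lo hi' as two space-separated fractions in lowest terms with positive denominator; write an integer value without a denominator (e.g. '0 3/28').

C = [1/7, 12/35, 3/7, 23/35, 27/35, 1]
j=0 picked index 0: u0 ∈ [0, 1/7)
j=1 picked index 1: u0 ∈ [-1/42, 37/210)
j=2 picked index 3: u0 ∈ [2/21, 34/105)
j=3 picked index 3: u0 ∈ [-1/14, 11/70)
j=4 picked index 5: u0 ∈ [11/105, 1/3)
j=5 picked index 5: u0 ∈ [-13/210, 1/6)
intersection: [11/105, 1/7)

11/105 1/7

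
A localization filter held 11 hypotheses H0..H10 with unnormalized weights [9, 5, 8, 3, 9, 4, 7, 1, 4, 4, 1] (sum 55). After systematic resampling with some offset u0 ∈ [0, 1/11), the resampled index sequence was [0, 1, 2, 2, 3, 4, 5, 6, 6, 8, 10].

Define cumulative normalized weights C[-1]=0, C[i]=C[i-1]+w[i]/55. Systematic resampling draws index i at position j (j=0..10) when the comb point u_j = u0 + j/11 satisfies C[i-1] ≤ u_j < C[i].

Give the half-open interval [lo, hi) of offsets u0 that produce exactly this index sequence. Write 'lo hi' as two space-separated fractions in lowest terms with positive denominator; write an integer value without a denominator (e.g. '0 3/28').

4/55 1/11

C = [9/55, 14/55, 2/5, 5/11, 34/55, 38/55, 9/11, 46/55, 10/11, 54/55, 1]
j=0 picked index 0: u0 ∈ [0, 9/55)
j=1 picked index 1: u0 ∈ [4/55, 9/55)
j=2 picked index 2: u0 ∈ [4/55, 12/55)
j=3 picked index 2: u0 ∈ [-1/55, 7/55)
j=4 picked index 3: u0 ∈ [2/55, 1/11)
j=5 picked index 4: u0 ∈ [0, 9/55)
j=6 picked index 5: u0 ∈ [4/55, 8/55)
j=7 picked index 6: u0 ∈ [3/55, 2/11)
j=8 picked index 6: u0 ∈ [-2/55, 1/11)
j=9 picked index 8: u0 ∈ [1/55, 1/11)
j=10 picked index 10: u0 ∈ [4/55, 1/11)
intersection: [4/55, 1/11)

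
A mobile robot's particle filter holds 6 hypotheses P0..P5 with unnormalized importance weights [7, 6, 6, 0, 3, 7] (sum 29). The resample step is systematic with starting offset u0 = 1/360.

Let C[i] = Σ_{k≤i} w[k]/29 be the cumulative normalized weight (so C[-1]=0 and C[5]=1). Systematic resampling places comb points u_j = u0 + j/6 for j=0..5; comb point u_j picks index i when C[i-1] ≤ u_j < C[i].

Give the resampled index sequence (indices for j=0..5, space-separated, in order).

0 0 1 2 4 5

C = [7/29, 13/29, 19/29, 19/29, 22/29, 1]
j=0: u_0=1/360 ∈ [0, 7/29) → index 0
j=1: u_1=61/360 ∈ [0, 7/29) → index 0
j=2: u_2=121/360 ∈ [7/29, 13/29) → index 1
j=3: u_3=181/360 ∈ [13/29, 19/29) → index 2
j=4: u_4=241/360 ∈ [19/29, 22/29) → index 4
j=5: u_5=301/360 ∈ [22/29, 1) → index 5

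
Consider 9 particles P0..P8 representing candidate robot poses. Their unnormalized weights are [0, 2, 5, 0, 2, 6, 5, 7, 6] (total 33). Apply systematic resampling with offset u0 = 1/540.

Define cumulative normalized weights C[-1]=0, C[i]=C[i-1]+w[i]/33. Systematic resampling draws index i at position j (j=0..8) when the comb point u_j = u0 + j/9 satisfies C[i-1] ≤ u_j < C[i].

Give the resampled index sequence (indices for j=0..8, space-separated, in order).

C = [0, 2/33, 7/33, 7/33, 3/11, 5/11, 20/33, 9/11, 1]
j=0: u_0=1/540 ∈ [0, 2/33) → index 1
j=1: u_1=61/540 ∈ [2/33, 7/33) → index 2
j=2: u_2=121/540 ∈ [7/33, 3/11) → index 4
j=3: u_3=181/540 ∈ [3/11, 5/11) → index 5
j=4: u_4=241/540 ∈ [3/11, 5/11) → index 5
j=5: u_5=301/540 ∈ [5/11, 20/33) → index 6
j=6: u_6=361/540 ∈ [20/33, 9/11) → index 7
j=7: u_7=421/540 ∈ [20/33, 9/11) → index 7
j=8: u_8=481/540 ∈ [9/11, 1) → index 8

1 2 4 5 5 6 7 7 8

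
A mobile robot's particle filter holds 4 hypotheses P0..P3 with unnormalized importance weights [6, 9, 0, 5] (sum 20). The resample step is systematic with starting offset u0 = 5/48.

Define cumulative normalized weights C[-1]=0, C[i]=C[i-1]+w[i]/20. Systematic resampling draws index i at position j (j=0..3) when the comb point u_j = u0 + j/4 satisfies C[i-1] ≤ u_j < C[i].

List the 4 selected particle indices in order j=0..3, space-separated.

C = [3/10, 3/4, 3/4, 1]
j=0: u_0=5/48 ∈ [0, 3/10) → index 0
j=1: u_1=17/48 ∈ [3/10, 3/4) → index 1
j=2: u_2=29/48 ∈ [3/10, 3/4) → index 1
j=3: u_3=41/48 ∈ [3/4, 1) → index 3

0 1 1 3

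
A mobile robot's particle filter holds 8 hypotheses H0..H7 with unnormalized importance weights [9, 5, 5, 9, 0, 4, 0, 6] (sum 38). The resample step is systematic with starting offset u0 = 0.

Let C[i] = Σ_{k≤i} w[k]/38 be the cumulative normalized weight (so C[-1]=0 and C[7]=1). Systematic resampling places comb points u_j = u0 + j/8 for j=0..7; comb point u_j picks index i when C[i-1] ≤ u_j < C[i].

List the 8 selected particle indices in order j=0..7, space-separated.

C = [9/38, 7/19, 1/2, 14/19, 14/19, 16/19, 16/19, 1]
j=0: u_0=0 ∈ [0, 9/38) → index 0
j=1: u_1=1/8 ∈ [0, 9/38) → index 0
j=2: u_2=1/4 ∈ [9/38, 7/19) → index 1
j=3: u_3=3/8 ∈ [7/19, 1/2) → index 2
j=4: u_4=1/2 ∈ [1/2, 14/19) → index 3
j=5: u_5=5/8 ∈ [1/2, 14/19) → index 3
j=6: u_6=3/4 ∈ [14/19, 16/19) → index 5
j=7: u_7=7/8 ∈ [16/19, 1) → index 7

0 0 1 2 3 3 5 7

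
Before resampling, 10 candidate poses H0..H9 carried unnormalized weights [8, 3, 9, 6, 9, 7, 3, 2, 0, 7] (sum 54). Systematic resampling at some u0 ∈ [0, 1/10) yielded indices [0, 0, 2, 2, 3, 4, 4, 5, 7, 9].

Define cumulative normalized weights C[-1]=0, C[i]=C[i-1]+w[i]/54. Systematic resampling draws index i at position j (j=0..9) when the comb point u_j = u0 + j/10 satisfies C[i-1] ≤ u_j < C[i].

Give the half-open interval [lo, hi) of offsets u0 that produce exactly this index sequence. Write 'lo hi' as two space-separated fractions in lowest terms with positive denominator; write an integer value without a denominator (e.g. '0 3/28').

C = [4/27, 11/54, 10/27, 13/27, 35/54, 7/9, 5/6, 47/54, 47/54, 1]
j=0 picked index 0: u0 ∈ [0, 4/27)
j=1 picked index 0: u0 ∈ [-1/10, 13/270)
j=2 picked index 2: u0 ∈ [1/270, 23/135)
j=3 picked index 2: u0 ∈ [-13/135, 19/270)
j=4 picked index 3: u0 ∈ [-4/135, 11/135)
j=5 picked index 4: u0 ∈ [-1/54, 4/27)
j=6 picked index 4: u0 ∈ [-16/135, 13/270)
j=7 picked index 5: u0 ∈ [-7/135, 7/90)
j=8 picked index 7: u0 ∈ [1/30, 19/270)
j=9 picked index 9: u0 ∈ [-4/135, 1/10)
intersection: [1/30, 13/270)

1/30 13/270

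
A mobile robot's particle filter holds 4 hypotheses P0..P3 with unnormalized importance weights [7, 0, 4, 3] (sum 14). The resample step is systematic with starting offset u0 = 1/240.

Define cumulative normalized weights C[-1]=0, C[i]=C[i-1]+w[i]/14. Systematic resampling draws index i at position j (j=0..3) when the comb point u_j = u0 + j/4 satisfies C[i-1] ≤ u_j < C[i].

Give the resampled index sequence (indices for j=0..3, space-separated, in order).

C = [1/2, 1/2, 11/14, 1]
j=0: u_0=1/240 ∈ [0, 1/2) → index 0
j=1: u_1=61/240 ∈ [0, 1/2) → index 0
j=2: u_2=121/240 ∈ [1/2, 11/14) → index 2
j=3: u_3=181/240 ∈ [1/2, 11/14) → index 2

0 0 2 2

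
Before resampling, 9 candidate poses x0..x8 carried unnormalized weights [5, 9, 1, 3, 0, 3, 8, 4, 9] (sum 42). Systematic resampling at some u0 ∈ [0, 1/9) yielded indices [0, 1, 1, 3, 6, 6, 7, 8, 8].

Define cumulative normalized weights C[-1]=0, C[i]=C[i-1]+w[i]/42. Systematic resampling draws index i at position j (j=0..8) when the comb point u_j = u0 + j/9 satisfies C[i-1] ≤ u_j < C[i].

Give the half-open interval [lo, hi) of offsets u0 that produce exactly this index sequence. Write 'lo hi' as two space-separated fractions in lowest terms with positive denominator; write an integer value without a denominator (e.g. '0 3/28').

1/18 2/21

C = [5/42, 1/3, 5/14, 3/7, 3/7, 1/2, 29/42, 11/14, 1]
j=0 picked index 0: u0 ∈ [0, 5/42)
j=1 picked index 1: u0 ∈ [1/126, 2/9)
j=2 picked index 1: u0 ∈ [-13/126, 1/9)
j=3 picked index 3: u0 ∈ [1/42, 2/21)
j=4 picked index 6: u0 ∈ [1/18, 31/126)
j=5 picked index 6: u0 ∈ [-1/18, 17/126)
j=6 picked index 7: u0 ∈ [1/42, 5/42)
j=7 picked index 8: u0 ∈ [1/126, 2/9)
j=8 picked index 8: u0 ∈ [-13/126, 1/9)
intersection: [1/18, 2/21)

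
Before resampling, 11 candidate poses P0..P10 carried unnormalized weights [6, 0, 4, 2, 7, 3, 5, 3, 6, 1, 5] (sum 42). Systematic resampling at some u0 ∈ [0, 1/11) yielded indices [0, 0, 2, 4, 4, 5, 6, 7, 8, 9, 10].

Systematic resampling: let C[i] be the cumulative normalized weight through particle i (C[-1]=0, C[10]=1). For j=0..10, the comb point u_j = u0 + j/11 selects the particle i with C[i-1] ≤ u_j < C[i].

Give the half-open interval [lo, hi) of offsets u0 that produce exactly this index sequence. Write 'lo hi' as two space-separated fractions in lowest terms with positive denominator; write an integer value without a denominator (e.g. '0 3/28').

3/77 4/77

C = [1/7, 1/7, 5/21, 2/7, 19/42, 11/21, 9/14, 5/7, 6/7, 37/42, 1]
j=0 picked index 0: u0 ∈ [0, 1/7)
j=1 picked index 0: u0 ∈ [-1/11, 4/77)
j=2 picked index 2: u0 ∈ [-3/77, 13/231)
j=3 picked index 4: u0 ∈ [1/77, 83/462)
j=4 picked index 4: u0 ∈ [-6/77, 41/462)
j=5 picked index 5: u0 ∈ [-1/462, 16/231)
j=6 picked index 6: u0 ∈ [-5/231, 15/154)
j=7 picked index 7: u0 ∈ [1/154, 6/77)
j=8 picked index 8: u0 ∈ [-1/77, 10/77)
j=9 picked index 9: u0 ∈ [3/77, 29/462)
j=10 picked index 10: u0 ∈ [-13/462, 1/11)
intersection: [3/77, 4/77)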